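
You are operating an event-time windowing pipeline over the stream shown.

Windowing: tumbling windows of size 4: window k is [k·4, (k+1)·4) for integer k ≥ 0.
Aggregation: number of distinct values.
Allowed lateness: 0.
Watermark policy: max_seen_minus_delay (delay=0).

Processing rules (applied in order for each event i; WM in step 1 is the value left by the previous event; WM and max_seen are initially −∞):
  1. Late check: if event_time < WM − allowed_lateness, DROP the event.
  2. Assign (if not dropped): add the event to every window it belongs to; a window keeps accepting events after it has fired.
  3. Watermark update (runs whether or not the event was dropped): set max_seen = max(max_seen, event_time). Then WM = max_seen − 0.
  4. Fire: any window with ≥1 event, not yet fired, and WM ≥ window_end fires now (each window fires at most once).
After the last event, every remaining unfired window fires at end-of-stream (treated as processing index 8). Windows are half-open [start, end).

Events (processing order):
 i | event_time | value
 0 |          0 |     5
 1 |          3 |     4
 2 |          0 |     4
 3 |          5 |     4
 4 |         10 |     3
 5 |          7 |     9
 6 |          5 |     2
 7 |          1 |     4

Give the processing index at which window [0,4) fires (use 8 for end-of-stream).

3

i=0 t=0 v=5: → [0,4); WM=0
i=1 t=3 v=4: → [0,4); WM=3
i=2 t=0 v=4: DROP (t<3-0); WM=3
i=3 t=5 v=4: → [4,8); WM=5; [0,4) fires=2
i=4 t=10 v=3: → [8,12); WM=10; [4,8) fires=1
i=5 t=7 v=9: DROP (t<10-0); WM=10
i=6 t=5 v=2: DROP (t<10-0); WM=10
i=7 t=1 v=4: DROP (t<10-0); WM=10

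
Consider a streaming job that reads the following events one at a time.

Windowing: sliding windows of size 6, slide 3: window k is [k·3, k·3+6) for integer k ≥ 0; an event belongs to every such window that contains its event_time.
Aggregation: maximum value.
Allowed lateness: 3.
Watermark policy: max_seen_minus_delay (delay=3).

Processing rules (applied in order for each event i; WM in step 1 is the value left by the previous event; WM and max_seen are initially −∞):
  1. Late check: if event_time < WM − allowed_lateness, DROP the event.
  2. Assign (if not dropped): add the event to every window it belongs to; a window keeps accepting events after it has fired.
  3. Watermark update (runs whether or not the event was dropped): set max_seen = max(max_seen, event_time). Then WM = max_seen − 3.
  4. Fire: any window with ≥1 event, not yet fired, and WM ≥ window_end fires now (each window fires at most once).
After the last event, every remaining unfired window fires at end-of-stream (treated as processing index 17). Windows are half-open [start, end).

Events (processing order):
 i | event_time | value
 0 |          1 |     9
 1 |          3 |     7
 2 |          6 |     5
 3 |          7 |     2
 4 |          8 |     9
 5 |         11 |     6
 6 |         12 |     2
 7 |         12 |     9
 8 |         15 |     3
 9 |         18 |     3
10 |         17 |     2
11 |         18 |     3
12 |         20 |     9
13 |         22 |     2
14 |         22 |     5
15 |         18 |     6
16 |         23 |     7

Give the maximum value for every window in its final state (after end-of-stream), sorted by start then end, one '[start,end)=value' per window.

i=0 t=1 v=9: → [0,6); WM=-2
i=1 t=3 v=7: → [3,9),[0,6); WM=0
i=2 t=6 v=5: → [6,12),[3,9); WM=3
i=3 t=7 v=2: → [6,12),[3,9); WM=4
i=4 t=8 v=9: → [6,12),[3,9); WM=5
i=5 t=11 v=6: → [9,15),[6,12); WM=8; [0,6) fires=9
i=6 t=12 v=2: → [12,18),[9,15); WM=9; [3,9) fires=9
i=7 t=12 v=9: → [12,18),[9,15); WM=9
i=8 t=15 v=3: → [15,21),[12,18); WM=12; [6,12) fires=9
i=9 t=18 v=3: → [18,24),[15,21); WM=15; [9,15) fires=9
i=10 t=17 v=2: → [15,21),[12,18); WM=15
i=11 t=18 v=3: → [18,24),[15,21); WM=15
i=12 t=20 v=9: → [18,24),[15,21); WM=17
i=13 t=22 v=2: → [21,27),[18,24); WM=19; [12,18) fires=9
i=14 t=22 v=5: → [21,27),[18,24); WM=19
i=15 t=18 v=6: → [18,24),[15,21); WM=19
i=16 t=23 v=7: → [21,27),[18,24); WM=20

[0,6)=9 [3,9)=9 [6,12)=9 [9,15)=9 [12,18)=9 [15,21)=9 [18,24)=9 [21,27)=7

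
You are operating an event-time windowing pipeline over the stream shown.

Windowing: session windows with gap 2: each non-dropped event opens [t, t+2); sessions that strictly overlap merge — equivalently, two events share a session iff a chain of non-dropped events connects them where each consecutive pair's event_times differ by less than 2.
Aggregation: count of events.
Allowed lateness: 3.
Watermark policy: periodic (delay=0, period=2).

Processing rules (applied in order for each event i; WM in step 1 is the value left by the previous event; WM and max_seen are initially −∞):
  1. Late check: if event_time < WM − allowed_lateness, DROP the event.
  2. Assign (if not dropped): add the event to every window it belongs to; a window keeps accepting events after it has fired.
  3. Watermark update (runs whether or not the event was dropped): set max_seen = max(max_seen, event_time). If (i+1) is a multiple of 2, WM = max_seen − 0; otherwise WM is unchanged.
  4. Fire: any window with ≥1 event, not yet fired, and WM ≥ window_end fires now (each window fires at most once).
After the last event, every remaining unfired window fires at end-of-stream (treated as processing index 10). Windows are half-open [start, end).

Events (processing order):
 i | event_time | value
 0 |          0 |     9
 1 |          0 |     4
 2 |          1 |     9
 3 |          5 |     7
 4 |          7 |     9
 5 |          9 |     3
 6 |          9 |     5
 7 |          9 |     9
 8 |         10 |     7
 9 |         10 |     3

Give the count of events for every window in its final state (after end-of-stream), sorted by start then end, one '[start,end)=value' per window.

[0,3)=3 [5,7)=1 [7,9)=1 [9,12)=5

i=0 t=0 v=9: → [0,2); WM=−∞
i=1 t=0 v=4: → [0,2); WM=0
i=2 t=1 v=9: → [0,3); WM=0
i=3 t=5 v=7: → [5,7); WM=5
i=4 t=7 v=9: → [7,9); WM=5
i=5 t=9 v=3: → [9,11); WM=9
i=6 t=9 v=5: → [9,11); WM=9
i=7 t=9 v=9: → [9,11); WM=9
i=8 t=10 v=7: → [9,12); WM=9
i=9 t=10 v=3: → [9,12); WM=10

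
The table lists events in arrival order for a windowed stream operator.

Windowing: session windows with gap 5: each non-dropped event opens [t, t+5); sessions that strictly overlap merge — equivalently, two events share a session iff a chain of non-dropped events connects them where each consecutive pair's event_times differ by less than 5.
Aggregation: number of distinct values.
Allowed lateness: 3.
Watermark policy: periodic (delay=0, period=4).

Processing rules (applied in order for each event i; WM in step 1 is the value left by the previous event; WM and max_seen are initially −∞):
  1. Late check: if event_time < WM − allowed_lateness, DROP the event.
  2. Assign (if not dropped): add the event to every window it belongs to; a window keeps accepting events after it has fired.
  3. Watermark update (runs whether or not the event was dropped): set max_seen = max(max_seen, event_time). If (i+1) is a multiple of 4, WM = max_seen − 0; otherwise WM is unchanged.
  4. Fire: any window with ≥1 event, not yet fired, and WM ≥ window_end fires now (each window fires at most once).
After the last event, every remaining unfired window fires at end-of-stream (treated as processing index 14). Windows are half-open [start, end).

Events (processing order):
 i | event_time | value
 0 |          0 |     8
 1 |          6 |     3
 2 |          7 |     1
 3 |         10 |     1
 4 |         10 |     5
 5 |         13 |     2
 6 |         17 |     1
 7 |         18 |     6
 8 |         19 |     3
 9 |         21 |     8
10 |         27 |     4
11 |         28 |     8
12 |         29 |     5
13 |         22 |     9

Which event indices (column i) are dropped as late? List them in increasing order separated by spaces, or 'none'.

i=0 t=0 v=8: → [0,5); WM=−∞
i=1 t=6 v=3: → [6,11); WM=−∞
i=2 t=7 v=1: → [6,12); WM=−∞
i=3 t=10 v=1: → [6,15); WM=10
i=4 t=10 v=5: → [6,15); WM=10
i=5 t=13 v=2: → [6,18); WM=10
i=6 t=17 v=1: → [6,22); WM=10
i=7 t=18 v=6: → [6,23); WM=18
i=8 t=19 v=3: → [6,24); WM=18
i=9 t=21 v=8: → [6,26); WM=18
i=10 t=27 v=4: → [27,32); WM=18
i=11 t=28 v=8: → [27,33); WM=28
i=12 t=29 v=5: → [27,34); WM=28
i=13 t=22 v=9: DROP (t<28-3); WM=28

13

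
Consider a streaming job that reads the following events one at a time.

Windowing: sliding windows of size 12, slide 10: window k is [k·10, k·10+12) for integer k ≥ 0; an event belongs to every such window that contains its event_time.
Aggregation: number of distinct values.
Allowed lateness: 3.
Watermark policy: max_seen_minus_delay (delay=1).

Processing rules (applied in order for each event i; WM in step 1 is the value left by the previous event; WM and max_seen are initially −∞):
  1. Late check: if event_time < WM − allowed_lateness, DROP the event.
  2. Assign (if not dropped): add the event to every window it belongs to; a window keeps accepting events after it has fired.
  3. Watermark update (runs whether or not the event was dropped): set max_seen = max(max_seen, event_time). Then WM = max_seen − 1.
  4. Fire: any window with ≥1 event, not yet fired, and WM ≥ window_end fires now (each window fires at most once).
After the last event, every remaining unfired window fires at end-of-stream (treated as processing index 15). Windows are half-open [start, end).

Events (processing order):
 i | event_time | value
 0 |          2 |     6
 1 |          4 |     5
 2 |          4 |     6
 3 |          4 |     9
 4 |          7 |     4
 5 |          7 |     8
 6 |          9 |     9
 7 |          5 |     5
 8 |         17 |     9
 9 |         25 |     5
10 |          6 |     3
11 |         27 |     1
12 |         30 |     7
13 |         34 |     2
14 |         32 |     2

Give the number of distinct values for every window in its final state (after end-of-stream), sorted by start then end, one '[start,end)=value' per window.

i=0 t=2 v=6: → [0,12); WM=1
i=1 t=4 v=5: → [0,12); WM=3
i=2 t=4 v=6: → [0,12); WM=3
i=3 t=4 v=9: → [0,12); WM=3
i=4 t=7 v=4: → [0,12); WM=6
i=5 t=7 v=8: → [0,12); WM=6
i=6 t=9 v=9: → [0,12); WM=8
i=7 t=5 v=5: → [0,12); WM=8
i=8 t=17 v=9: → [10,22); WM=16; [0,12) fires=5
i=9 t=25 v=5: → [20,32); WM=24; [10,22) fires=1
i=10 t=6 v=3: DROP (t<24-3); WM=24
i=11 t=27 v=1: → [20,32); WM=26
i=12 t=30 v=7: → [30,42),[20,32); WM=29
i=13 t=34 v=2: → [30,42); WM=33; [20,32) fires=3
i=14 t=32 v=2: → [30,42); WM=33

[0,12)=5 [10,22)=1 [20,32)=3 [30,42)=2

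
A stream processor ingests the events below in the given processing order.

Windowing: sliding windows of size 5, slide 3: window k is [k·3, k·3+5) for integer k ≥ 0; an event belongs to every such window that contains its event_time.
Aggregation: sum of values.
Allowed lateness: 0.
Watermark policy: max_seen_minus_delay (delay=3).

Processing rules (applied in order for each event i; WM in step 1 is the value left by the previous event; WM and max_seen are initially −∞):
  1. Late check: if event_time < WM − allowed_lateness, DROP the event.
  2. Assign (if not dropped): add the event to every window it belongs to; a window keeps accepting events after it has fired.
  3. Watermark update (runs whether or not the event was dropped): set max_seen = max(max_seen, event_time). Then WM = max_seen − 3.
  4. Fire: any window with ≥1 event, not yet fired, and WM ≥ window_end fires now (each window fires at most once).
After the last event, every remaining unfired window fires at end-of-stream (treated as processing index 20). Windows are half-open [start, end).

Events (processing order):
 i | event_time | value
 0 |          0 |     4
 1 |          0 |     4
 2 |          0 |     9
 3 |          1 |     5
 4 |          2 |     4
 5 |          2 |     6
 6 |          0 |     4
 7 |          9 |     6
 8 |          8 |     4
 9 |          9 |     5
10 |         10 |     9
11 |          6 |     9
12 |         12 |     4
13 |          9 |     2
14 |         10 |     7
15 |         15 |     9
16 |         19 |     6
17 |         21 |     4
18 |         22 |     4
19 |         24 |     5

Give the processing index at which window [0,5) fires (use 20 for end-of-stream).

7

i=0 t=0 v=4: → [0,5); WM=-3
i=1 t=0 v=4: → [0,5); WM=-3
i=2 t=0 v=9: → [0,5); WM=-3
i=3 t=1 v=5: → [0,5); WM=-2
i=4 t=2 v=4: → [0,5); WM=-1
i=5 t=2 v=6: → [0,5); WM=-1
i=6 t=0 v=4: → [0,5); WM=-1
i=7 t=9 v=6: → [9,14),[6,11); WM=6; [0,5) fires=36
i=8 t=8 v=4: → [6,11); WM=6
i=9 t=9 v=5: → [9,14),[6,11); WM=6
i=10 t=10 v=9: → [9,14),[6,11); WM=7
i=11 t=6 v=9: DROP (t<7-0); WM=7
i=12 t=12 v=4: → [12,17),[9,14); WM=9
i=13 t=9 v=2: → [9,14),[6,11); WM=9
i=14 t=10 v=7: → [9,14),[6,11); WM=9
i=15 t=15 v=9: → [15,20),[12,17); WM=12; [6,11) fires=33
i=16 t=19 v=6: → [18,23),[15,20); WM=16; [9,14) fires=33
i=17 t=21 v=4: → [21,26),[18,23); WM=18; [12,17) fires=13
i=18 t=22 v=4: → [21,26),[18,23); WM=19
i=19 t=24 v=5: → [24,29),[21,26); WM=21; [15,20) fires=15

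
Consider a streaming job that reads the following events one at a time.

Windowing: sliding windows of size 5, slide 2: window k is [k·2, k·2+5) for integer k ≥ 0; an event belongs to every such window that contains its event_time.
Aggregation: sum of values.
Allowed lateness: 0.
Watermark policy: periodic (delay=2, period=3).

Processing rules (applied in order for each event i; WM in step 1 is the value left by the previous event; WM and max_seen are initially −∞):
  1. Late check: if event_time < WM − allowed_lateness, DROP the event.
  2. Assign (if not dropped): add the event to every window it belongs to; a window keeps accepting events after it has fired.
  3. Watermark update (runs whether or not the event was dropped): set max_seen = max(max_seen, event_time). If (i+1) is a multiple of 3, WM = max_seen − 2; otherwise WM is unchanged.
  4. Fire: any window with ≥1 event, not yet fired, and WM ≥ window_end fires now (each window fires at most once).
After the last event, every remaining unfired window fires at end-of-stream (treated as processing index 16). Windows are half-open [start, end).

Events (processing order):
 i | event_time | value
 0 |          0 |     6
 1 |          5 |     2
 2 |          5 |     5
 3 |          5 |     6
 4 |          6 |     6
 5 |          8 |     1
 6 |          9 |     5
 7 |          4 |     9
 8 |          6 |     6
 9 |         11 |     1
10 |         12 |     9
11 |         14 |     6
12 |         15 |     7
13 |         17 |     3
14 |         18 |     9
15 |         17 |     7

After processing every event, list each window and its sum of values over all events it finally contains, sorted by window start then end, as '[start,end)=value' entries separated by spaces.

i=0 t=0 v=6: → [0,5); WM=−∞
i=1 t=5 v=2: → [4,9),[2,7); WM=−∞
i=2 t=5 v=5: → [4,9),[2,7); WM=3
i=3 t=5 v=6: → [4,9),[2,7); WM=3
i=4 t=6 v=6: → [6,11),[4,9),[2,7); WM=3
i=5 t=8 v=1: → [8,13),[6,11),[4,9); WM=6; [0,5) fires=6
i=6 t=9 v=5: → [8,13),[6,11); WM=6
i=7 t=4 v=9: DROP (t<6-0); WM=6
i=8 t=6 v=6: → [6,11),[4,9),[2,7); WM=7; [2,7) fires=25
i=9 t=11 v=1: → [10,15),[8,13); WM=7
i=10 t=12 v=9: → [12,17),[10,15),[8,13); WM=7
i=11 t=14 v=6: → [14,19),[12,17),[10,15); WM=12; [4,9) fires=26 [6,11) fires=18
i=12 t=15 v=7: → [14,19),[12,17); WM=12
i=13 t=17 v=3: → [16,21),[14,19); WM=12
i=14 t=18 v=9: → [18,23),[16,21),[14,19); WM=16; [8,13) fires=16 [10,15) fires=16
i=15 t=17 v=7: → [16,21),[14,19); WM=16

[0,5)=6 [2,7)=25 [4,9)=26 [6,11)=18 [8,13)=16 [10,15)=16 [12,17)=22 [14,19)=32 [16,21)=19 [18,23)=9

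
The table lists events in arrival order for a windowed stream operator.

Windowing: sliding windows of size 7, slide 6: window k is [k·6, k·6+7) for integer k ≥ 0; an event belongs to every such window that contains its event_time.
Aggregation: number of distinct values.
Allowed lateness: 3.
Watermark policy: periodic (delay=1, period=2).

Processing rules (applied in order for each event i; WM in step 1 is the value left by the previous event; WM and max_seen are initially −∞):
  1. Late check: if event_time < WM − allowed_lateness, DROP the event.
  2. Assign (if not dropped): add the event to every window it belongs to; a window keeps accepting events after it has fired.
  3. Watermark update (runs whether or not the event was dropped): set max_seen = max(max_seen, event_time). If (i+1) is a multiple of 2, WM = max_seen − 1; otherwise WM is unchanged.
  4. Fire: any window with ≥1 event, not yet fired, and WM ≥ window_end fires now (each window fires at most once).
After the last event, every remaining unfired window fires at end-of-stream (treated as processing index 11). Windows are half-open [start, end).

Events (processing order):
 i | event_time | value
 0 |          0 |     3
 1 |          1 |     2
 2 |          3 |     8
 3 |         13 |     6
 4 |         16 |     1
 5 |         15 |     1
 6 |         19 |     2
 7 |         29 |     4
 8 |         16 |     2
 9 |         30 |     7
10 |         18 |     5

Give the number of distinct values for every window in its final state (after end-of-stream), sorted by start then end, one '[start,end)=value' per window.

i=0 t=0 v=3: → [0,7); WM=−∞
i=1 t=1 v=2: → [0,7); WM=0
i=2 t=3 v=8: → [0,7); WM=0
i=3 t=13 v=6: → [12,19); WM=12; [0,7) fires=3
i=4 t=16 v=1: → [12,19); WM=12
i=5 t=15 v=1: → [12,19); WM=15
i=6 t=19 v=2: → [18,25); WM=15
i=7 t=29 v=4: → [24,31); WM=28; [12,19) fires=2 [18,25) fires=1
i=8 t=16 v=2: DROP (t<28-3); WM=28
i=9 t=30 v=7: → [30,37),[24,31); WM=29
i=10 t=18 v=5: DROP (t<29-3); WM=29

[0,7)=3 [12,19)=2 [18,25)=1 [24,31)=2 [30,37)=1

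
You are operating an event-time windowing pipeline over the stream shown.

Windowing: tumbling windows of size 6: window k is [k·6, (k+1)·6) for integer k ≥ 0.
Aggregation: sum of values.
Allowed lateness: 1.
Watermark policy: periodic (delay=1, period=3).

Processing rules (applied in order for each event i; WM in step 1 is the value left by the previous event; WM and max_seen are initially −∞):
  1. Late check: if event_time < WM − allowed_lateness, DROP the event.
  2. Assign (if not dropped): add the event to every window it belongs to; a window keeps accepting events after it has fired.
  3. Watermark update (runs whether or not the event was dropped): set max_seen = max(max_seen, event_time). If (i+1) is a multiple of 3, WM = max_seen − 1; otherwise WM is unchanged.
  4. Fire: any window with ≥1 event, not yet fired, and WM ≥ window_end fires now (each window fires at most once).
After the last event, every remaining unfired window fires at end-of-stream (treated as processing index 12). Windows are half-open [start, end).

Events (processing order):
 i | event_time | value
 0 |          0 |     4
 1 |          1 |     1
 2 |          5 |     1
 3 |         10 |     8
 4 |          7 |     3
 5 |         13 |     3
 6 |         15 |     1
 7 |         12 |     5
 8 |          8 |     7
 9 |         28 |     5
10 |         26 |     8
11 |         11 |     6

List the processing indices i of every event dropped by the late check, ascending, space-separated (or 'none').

i=0 t=0 v=4: → [0,6); WM=−∞
i=1 t=1 v=1: → [0,6); WM=−∞
i=2 t=5 v=1: → [0,6); WM=4
i=3 t=10 v=8: → [6,12); WM=4
i=4 t=7 v=3: → [6,12); WM=4
i=5 t=13 v=3: → [12,18); WM=12; [0,6) fires=6 [6,12) fires=11
i=6 t=15 v=1: → [12,18); WM=12
i=7 t=12 v=5: → [12,18); WM=12
i=8 t=8 v=7: DROP (t<12-1); WM=14
i=9 t=28 v=5: → [24,30); WM=14
i=10 t=26 v=8: → [24,30); WM=14
i=11 t=11 v=6: DROP (t<14-1); WM=27; [12,18) fires=9

8 11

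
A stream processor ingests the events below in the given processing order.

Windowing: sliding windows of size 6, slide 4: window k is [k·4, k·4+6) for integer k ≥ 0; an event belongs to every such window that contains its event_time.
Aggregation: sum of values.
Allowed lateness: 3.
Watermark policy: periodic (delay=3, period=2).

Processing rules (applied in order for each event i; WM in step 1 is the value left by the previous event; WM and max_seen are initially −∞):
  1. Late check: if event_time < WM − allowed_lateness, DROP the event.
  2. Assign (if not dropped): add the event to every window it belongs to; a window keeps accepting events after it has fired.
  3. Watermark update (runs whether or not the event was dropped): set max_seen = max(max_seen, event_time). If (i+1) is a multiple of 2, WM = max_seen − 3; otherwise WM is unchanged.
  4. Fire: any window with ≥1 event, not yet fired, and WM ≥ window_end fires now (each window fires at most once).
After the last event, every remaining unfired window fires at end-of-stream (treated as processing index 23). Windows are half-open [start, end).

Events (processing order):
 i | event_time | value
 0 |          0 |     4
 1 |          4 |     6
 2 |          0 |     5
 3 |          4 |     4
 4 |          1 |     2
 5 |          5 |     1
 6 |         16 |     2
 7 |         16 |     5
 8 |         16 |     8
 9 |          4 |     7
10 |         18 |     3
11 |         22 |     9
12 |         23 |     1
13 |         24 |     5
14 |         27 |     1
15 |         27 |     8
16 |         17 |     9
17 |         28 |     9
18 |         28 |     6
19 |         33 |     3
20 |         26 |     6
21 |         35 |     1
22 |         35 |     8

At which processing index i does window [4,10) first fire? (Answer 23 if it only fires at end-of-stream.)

7

i=0 t=0 v=4: → [0,6); WM=−∞
i=1 t=4 v=6: → [4,10),[0,6); WM=1
i=2 t=0 v=5: → [0,6); WM=1
i=3 t=4 v=4: → [4,10),[0,6); WM=1
i=4 t=1 v=2: → [0,6); WM=1
i=5 t=5 v=1: → [4,10),[0,6); WM=2
i=6 t=16 v=2: → [16,22),[12,18); WM=2
i=7 t=16 v=5: → [16,22),[12,18); WM=13; [0,6) fires=22 [4,10) fires=11
i=8 t=16 v=8: → [16,22),[12,18); WM=13
i=9 t=4 v=7: DROP (t<13-3); WM=13
i=10 t=18 v=3: → [16,22); WM=13
i=11 t=22 v=9: → [20,26); WM=19; [12,18) fires=15
i=12 t=23 v=1: → [20,26); WM=19
i=13 t=24 v=5: → [24,30),[20,26); WM=21
i=14 t=27 v=1: → [24,30); WM=21
i=15 t=27 v=8: → [24,30); WM=24; [16,22) fires=18
i=16 t=17 v=9: DROP (t<24-3); WM=24
i=17 t=28 v=9: → [28,34),[24,30); WM=25
i=18 t=28 v=6: → [28,34),[24,30); WM=25
i=19 t=33 v=3: → [32,38),[28,34); WM=30; [20,26) fires=15 [24,30) fires=29
i=20 t=26 v=6: DROP (t<30-3); WM=30
i=21 t=35 v=1: → [32,38); WM=32
i=22 t=35 v=8: → [32,38); WM=32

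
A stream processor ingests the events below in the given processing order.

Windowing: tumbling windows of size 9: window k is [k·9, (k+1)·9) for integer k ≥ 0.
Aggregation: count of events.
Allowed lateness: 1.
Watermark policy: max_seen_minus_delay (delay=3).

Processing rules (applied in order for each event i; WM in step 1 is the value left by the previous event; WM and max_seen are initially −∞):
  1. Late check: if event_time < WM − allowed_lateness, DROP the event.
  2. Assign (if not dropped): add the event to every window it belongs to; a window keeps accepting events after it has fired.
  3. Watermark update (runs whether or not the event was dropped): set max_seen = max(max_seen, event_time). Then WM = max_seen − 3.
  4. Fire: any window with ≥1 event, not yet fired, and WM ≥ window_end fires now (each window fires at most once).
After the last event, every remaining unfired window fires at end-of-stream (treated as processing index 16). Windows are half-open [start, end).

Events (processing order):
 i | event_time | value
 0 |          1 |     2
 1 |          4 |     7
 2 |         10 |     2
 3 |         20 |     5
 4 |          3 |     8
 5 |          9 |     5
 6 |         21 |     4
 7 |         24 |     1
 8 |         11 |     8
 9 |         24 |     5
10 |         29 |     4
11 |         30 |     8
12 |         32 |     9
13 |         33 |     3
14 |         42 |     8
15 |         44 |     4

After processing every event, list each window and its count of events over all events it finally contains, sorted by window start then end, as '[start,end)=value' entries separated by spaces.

[0,9)=2 [9,18)=1 [18,27)=4 [27,36)=4 [36,45)=2

i=0 t=1 v=2: → [0,9); WM=-2
i=1 t=4 v=7: → [0,9); WM=1
i=2 t=10 v=2: → [9,18); WM=7
i=3 t=20 v=5: → [18,27); WM=17; [0,9) fires=2
i=4 t=3 v=8: DROP (t<17-1); WM=17
i=5 t=9 v=5: DROP (t<17-1); WM=17
i=6 t=21 v=4: → [18,27); WM=18; [9,18) fires=1
i=7 t=24 v=1: → [18,27); WM=21
i=8 t=11 v=8: DROP (t<21-1); WM=21
i=9 t=24 v=5: → [18,27); WM=21
i=10 t=29 v=4: → [27,36); WM=26
i=11 t=30 v=8: → [27,36); WM=27; [18,27) fires=4
i=12 t=32 v=9: → [27,36); WM=29
i=13 t=33 v=3: → [27,36); WM=30
i=14 t=42 v=8: → [36,45); WM=39; [27,36) fires=4
i=15 t=44 v=4: → [36,45); WM=41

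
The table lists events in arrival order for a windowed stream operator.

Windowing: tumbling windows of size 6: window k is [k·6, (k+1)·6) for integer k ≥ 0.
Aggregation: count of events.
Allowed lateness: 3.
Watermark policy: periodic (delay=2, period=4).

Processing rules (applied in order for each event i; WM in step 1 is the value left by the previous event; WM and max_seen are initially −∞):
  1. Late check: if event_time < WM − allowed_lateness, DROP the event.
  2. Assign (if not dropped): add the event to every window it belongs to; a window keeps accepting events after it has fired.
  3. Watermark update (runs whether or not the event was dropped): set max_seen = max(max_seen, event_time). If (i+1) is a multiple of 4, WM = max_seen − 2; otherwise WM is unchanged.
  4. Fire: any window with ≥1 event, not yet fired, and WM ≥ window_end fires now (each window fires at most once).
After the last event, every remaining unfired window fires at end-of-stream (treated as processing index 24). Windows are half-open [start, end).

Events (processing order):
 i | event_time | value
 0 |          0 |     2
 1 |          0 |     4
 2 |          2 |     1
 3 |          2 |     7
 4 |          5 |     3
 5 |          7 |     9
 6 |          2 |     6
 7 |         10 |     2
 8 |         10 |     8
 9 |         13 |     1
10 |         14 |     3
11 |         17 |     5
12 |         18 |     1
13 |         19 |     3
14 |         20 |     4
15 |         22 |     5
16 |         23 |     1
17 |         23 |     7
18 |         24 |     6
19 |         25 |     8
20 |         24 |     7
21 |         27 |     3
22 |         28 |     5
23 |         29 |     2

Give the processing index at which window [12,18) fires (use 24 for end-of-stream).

15

i=0 t=0 v=2: → [0,6); WM=−∞
i=1 t=0 v=4: → [0,6); WM=−∞
i=2 t=2 v=1: → [0,6); WM=−∞
i=3 t=2 v=7: → [0,6); WM=0
i=4 t=5 v=3: → [0,6); WM=0
i=5 t=7 v=9: → [6,12); WM=0
i=6 t=2 v=6: → [0,6); WM=0
i=7 t=10 v=2: → [6,12); WM=8; [0,6) fires=6
i=8 t=10 v=8: → [6,12); WM=8
i=9 t=13 v=1: → [12,18); WM=8
i=10 t=14 v=3: → [12,18); WM=8
i=11 t=17 v=5: → [12,18); WM=15; [6,12) fires=3
i=12 t=18 v=1: → [18,24); WM=15
i=13 t=19 v=3: → [18,24); WM=15
i=14 t=20 v=4: → [18,24); WM=15
i=15 t=22 v=5: → [18,24); WM=20; [12,18) fires=3
i=16 t=23 v=1: → [18,24); WM=20
i=17 t=23 v=7: → [18,24); WM=20
i=18 t=24 v=6: → [24,30); WM=20
i=19 t=25 v=8: → [24,30); WM=23
i=20 t=24 v=7: → [24,30); WM=23
i=21 t=27 v=3: → [24,30); WM=23
i=22 t=28 v=5: → [24,30); WM=23
i=23 t=29 v=2: → [24,30); WM=27; [18,24) fires=6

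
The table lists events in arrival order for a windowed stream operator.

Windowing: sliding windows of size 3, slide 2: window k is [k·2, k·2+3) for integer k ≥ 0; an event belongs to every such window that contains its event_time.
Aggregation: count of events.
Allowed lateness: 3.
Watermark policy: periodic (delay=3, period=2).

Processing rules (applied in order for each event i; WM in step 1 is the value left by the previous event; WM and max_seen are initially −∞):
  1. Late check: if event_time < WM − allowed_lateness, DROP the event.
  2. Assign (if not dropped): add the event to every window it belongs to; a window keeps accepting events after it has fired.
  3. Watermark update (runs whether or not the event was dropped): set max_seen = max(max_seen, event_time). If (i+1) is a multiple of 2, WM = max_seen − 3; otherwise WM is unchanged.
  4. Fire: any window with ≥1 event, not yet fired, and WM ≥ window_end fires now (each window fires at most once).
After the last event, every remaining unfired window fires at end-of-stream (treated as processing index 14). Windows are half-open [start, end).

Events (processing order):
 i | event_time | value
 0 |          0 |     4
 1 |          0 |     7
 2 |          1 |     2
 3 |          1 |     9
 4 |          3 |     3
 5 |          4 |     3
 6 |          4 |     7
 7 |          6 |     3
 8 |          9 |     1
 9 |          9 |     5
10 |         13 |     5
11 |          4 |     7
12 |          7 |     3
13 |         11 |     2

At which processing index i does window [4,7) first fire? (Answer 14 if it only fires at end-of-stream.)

i=0 t=0 v=4: → [0,3); WM=−∞
i=1 t=0 v=7: → [0,3); WM=-3
i=2 t=1 v=2: → [0,3); WM=-3
i=3 t=1 v=9: → [0,3); WM=-2
i=4 t=3 v=3: → [2,5); WM=-2
i=5 t=4 v=3: → [4,7),[2,5); WM=1
i=6 t=4 v=7: → [4,7),[2,5); WM=1
i=7 t=6 v=3: → [6,9),[4,7); WM=3; [0,3) fires=4
i=8 t=9 v=1: → [8,11); WM=3
i=9 t=9 v=5: → [8,11); WM=6; [2,5) fires=3
i=10 t=13 v=5: → [12,15); WM=6
i=11 t=4 v=7: → [4,7),[2,5); WM=10; [4,7) fires=4 [6,9) fires=1
i=12 t=7 v=3: → [6,9); WM=10
i=13 t=11 v=2: → [10,13); WM=10

11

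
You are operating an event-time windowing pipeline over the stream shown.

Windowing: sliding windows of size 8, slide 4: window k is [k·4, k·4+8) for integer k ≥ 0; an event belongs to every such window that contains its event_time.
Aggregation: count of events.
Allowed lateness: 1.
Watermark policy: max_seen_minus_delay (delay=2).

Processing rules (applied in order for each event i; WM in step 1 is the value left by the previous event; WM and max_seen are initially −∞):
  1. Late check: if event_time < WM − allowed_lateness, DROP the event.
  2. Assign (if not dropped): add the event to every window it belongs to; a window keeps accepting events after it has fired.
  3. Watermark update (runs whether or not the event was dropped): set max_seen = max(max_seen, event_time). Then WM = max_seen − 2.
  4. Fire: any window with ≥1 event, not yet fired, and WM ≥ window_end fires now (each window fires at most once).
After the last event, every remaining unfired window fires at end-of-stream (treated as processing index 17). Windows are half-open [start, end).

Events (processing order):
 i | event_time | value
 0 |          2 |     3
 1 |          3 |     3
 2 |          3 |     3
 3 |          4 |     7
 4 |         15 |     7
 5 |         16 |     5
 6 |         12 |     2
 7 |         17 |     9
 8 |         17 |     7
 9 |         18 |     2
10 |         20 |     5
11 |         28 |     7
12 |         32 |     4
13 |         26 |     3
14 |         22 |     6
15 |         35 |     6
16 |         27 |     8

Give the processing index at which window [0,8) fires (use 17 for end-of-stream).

i=0 t=2 v=3: → [0,8); WM=0
i=1 t=3 v=3: → [0,8); WM=1
i=2 t=3 v=3: → [0,8); WM=1
i=3 t=4 v=7: → [4,12),[0,8); WM=2
i=4 t=15 v=7: → [12,20),[8,16); WM=13; [0,8) fires=4 [4,12) fires=1
i=5 t=16 v=5: → [16,24),[12,20); WM=14
i=6 t=12 v=2: DROP (t<14-1); WM=14
i=7 t=17 v=9: → [16,24),[12,20); WM=15
i=8 t=17 v=7: → [16,24),[12,20); WM=15
i=9 t=18 v=2: → [16,24),[12,20); WM=16; [8,16) fires=1
i=10 t=20 v=5: → [20,28),[16,24); WM=18
i=11 t=28 v=7: → [28,36),[24,32); WM=26; [12,20) fires=5 [16,24) fires=5
i=12 t=32 v=4: → [32,40),[28,36); WM=30; [20,28) fires=1
i=13 t=26 v=3: DROP (t<30-1); WM=30
i=14 t=22 v=6: DROP (t<30-1); WM=30
i=15 t=35 v=6: → [32,40),[28,36); WM=33; [24,32) fires=1
i=16 t=27 v=8: DROP (t<33-1); WM=33

4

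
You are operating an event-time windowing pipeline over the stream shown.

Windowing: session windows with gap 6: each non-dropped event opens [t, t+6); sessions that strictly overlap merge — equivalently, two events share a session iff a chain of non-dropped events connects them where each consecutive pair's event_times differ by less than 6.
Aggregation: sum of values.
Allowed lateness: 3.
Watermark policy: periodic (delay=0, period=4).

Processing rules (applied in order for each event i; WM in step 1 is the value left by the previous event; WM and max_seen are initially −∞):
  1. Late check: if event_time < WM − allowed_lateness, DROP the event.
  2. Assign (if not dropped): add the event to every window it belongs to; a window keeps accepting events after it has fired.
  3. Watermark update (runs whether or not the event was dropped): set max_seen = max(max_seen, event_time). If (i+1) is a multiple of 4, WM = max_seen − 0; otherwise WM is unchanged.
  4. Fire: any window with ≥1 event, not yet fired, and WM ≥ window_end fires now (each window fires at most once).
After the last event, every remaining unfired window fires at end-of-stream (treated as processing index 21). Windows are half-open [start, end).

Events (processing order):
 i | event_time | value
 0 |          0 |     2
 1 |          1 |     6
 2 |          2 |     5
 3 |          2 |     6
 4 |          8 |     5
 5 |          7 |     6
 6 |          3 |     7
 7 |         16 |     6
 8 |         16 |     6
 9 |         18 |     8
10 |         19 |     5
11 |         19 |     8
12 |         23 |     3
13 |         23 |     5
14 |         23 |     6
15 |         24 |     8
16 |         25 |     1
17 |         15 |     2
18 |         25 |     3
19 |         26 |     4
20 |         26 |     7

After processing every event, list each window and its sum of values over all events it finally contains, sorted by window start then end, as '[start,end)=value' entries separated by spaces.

i=0 t=0 v=2: → [0,6); WM=−∞
i=1 t=1 v=6: → [0,7); WM=−∞
i=2 t=2 v=5: → [0,8); WM=−∞
i=3 t=2 v=6: → [0,8); WM=2
i=4 t=8 v=5: → [8,14); WM=2
i=5 t=7 v=6: → [0,14); WM=2
i=6 t=3 v=7: → [0,14); WM=2
i=7 t=16 v=6: → [16,22); WM=16
i=8 t=16 v=6: → [16,22); WM=16
i=9 t=18 v=8: → [16,24); WM=16
i=10 t=19 v=5: → [16,25); WM=16
i=11 t=19 v=8: → [16,25); WM=19
i=12 t=23 v=3: → [16,29); WM=19
i=13 t=23 v=5: → [16,29); WM=19
i=14 t=23 v=6: → [16,29); WM=19
i=15 t=24 v=8: → [16,30); WM=24
i=16 t=25 v=1: → [16,31); WM=24
i=17 t=15 v=2: DROP (t<24-3); WM=24
i=18 t=25 v=3: → [16,31); WM=24
i=19 t=26 v=4: → [16,32); WM=26
i=20 t=26 v=7: → [16,32); WM=26

[0,14)=37 [16,32)=70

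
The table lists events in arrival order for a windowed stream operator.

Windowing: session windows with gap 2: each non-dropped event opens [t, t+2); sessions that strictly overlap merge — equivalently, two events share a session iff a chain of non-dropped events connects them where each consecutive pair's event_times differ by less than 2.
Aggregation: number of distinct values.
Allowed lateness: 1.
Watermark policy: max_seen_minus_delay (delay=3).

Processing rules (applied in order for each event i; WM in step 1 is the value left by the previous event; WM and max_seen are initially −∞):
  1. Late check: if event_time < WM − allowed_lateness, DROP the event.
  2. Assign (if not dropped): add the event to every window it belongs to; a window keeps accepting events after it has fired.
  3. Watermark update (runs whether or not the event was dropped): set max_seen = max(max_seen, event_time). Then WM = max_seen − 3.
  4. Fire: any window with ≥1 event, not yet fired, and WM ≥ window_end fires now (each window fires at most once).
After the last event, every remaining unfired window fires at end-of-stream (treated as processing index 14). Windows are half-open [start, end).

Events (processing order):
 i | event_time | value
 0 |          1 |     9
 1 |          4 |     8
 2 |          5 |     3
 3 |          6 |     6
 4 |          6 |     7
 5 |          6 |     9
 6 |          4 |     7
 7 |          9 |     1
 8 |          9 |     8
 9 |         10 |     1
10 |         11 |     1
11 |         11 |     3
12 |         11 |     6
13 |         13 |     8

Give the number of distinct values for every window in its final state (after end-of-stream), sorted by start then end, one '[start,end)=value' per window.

[1,3)=1 [4,8)=5 [9,13)=4 [13,15)=1

i=0 t=1 v=9: → [1,3); WM=-2
i=1 t=4 v=8: → [4,6); WM=1
i=2 t=5 v=3: → [4,7); WM=2
i=3 t=6 v=6: → [4,8); WM=3
i=4 t=6 v=7: → [4,8); WM=3
i=5 t=6 v=9: → [4,8); WM=3
i=6 t=4 v=7: → [4,8); WM=3
i=7 t=9 v=1: → [9,11); WM=6
i=8 t=9 v=8: → [9,11); WM=6
i=9 t=10 v=1: → [9,12); WM=7
i=10 t=11 v=1: → [9,13); WM=8
i=11 t=11 v=3: → [9,13); WM=8
i=12 t=11 v=6: → [9,13); WM=8
i=13 t=13 v=8: → [13,15); WM=10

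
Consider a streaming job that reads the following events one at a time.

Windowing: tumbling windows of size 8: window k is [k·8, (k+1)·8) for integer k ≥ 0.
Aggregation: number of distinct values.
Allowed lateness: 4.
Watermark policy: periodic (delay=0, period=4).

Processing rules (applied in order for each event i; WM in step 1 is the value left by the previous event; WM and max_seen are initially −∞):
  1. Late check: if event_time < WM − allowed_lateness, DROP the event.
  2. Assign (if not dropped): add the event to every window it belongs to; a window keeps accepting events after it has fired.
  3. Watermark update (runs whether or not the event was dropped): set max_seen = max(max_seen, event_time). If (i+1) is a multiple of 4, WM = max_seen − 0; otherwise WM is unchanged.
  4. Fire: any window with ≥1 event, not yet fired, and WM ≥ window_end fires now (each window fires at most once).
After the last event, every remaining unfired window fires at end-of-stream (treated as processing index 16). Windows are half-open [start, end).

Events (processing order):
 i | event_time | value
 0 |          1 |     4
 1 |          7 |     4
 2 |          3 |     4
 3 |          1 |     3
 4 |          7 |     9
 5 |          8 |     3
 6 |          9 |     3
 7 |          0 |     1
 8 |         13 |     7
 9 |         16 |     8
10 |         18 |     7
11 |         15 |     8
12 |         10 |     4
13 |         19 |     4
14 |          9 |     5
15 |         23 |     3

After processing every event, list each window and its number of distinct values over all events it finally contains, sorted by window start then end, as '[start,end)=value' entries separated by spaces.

[0,8)=3 [8,16)=3 [16,24)=4

i=0 t=1 v=4: → [0,8); WM=−∞
i=1 t=7 v=4: → [0,8); WM=−∞
i=2 t=3 v=4: → [0,8); WM=−∞
i=3 t=1 v=3: → [0,8); WM=7
i=4 t=7 v=9: → [0,8); WM=7
i=5 t=8 v=3: → [8,16); WM=7
i=6 t=9 v=3: → [8,16); WM=7
i=7 t=0 v=1: DROP (t<7-4); WM=9; [0,8) fires=3
i=8 t=13 v=7: → [8,16); WM=9
i=9 t=16 v=8: → [16,24); WM=9
i=10 t=18 v=7: → [16,24); WM=9
i=11 t=15 v=8: → [8,16); WM=18; [8,16) fires=3
i=12 t=10 v=4: DROP (t<18-4); WM=18
i=13 t=19 v=4: → [16,24); WM=18
i=14 t=9 v=5: DROP (t<18-4); WM=18
i=15 t=23 v=3: → [16,24); WM=23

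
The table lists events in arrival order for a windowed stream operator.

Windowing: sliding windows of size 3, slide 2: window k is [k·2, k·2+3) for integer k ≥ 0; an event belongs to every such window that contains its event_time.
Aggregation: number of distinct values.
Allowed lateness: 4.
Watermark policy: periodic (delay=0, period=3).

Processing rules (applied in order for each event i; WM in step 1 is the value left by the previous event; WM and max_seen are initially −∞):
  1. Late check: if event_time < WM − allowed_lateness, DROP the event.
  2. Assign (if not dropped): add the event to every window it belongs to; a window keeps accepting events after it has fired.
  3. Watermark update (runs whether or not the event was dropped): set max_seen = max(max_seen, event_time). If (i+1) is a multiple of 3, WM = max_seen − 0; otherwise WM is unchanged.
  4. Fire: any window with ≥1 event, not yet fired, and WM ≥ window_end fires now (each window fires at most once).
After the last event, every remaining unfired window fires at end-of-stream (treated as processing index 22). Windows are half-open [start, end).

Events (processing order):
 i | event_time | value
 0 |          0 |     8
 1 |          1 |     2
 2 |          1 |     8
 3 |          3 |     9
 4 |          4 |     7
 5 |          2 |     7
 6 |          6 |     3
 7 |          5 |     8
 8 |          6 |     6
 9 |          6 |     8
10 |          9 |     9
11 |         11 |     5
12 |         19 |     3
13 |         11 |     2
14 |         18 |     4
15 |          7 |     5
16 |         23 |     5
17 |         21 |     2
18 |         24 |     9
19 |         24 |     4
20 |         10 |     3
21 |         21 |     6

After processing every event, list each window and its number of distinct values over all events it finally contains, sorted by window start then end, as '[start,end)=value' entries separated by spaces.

i=0 t=0 v=8: → [0,3); WM=−∞
i=1 t=1 v=2: → [0,3); WM=−∞
i=2 t=1 v=8: → [0,3); WM=1
i=3 t=3 v=9: → [2,5); WM=1
i=4 t=4 v=7: → [4,7),[2,5); WM=1
i=5 t=2 v=7: → [2,5),[0,3); WM=4; [0,3) fires=3
i=6 t=6 v=3: → [6,9),[4,7); WM=4
i=7 t=5 v=8: → [4,7); WM=4
i=8 t=6 v=6: → [6,9),[4,7); WM=6; [2,5) fires=2
i=9 t=6 v=8: → [6,9),[4,7); WM=6
i=10 t=9 v=9: → [8,11); WM=6
i=11 t=11 v=5: → [10,13); WM=11; [4,7) fires=4 [6,9) fires=3 [8,11) fires=1
i=12 t=19 v=3: → [18,21); WM=11
i=13 t=11 v=2: → [10,13); WM=11
i=14 t=18 v=4: → [18,21),[16,19); WM=19; [10,13) fires=2 [16,19) fires=1
i=15 t=7 v=5: DROP (t<19-4); WM=19
i=16 t=23 v=5: → [22,25); WM=19
i=17 t=21 v=2: → [20,23); WM=23; [18,21) fires=2 [20,23) fires=1
i=18 t=24 v=9: → [24,27),[22,25); WM=23
i=19 t=24 v=4: → [24,27),[22,25); WM=23
i=20 t=10 v=3: DROP (t<23-4); WM=24
i=21 t=21 v=6: → [20,23); WM=24

[0,3)=3 [2,5)=2 [4,7)=4 [6,9)=3 [8,11)=1 [10,13)=2 [16,19)=1 [18,21)=2 [20,23)=2 [22,25)=3 [24,27)=2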